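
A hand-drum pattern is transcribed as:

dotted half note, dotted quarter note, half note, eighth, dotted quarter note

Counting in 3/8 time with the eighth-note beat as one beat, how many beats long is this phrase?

One eighth-note beat = 2 sixteenth notes.
In sixteenth notes: dotted half note = 12; dotted quarter note = 6; half note = 8; eighth = 2; dotted quarter note = 6.
Adding: 12 + 6 + 8 + 2 + 6 = 34.
34 ÷ 2 = 17 beats.

17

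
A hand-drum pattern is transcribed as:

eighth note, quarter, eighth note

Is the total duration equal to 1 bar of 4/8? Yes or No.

Yes

One bar of 4/8 = 4 eighth notes.
Each duration in eighth notes: eighth note = 1; quarter = 2; eighth note = 1.
Total: 1 + 2 + 1 = 4.
4 equals 4, so the answer is Yes.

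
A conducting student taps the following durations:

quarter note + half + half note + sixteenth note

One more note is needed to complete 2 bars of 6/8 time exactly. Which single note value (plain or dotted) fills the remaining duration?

dotted eighth note

2 bars of 6/8 = 24 sixteenth notes.
Express everything in sixteenth notes: quarter note = 4; half = 8; half note = 8; sixteenth note = 1.
Total: 4 + 8 + 8 + 1 = 21.
Remaining: 24 − 21 = 3 sixteenth notes, which is a dotted eighth note.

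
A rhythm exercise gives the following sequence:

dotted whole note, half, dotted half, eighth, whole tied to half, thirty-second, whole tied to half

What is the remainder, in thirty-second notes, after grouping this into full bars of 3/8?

One bar of 3/8 = 12 thirty-second notes.
Working in thirty-second notes: dotted whole note = 48; half = 16; dotted half = 24; eighth = 4; whole tied to half (whole + half) = 48; thirty-second = 1; whole tied to half (whole + half) = 48.
Altogether 48 + 16 + 24 + 4 + 48 + 1 + 48 = 189.
189 ÷ 12 = 15 complete bars with 9 thirty-second notes remaining.

9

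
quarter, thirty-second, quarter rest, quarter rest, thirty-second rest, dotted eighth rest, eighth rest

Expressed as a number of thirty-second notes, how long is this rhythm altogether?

36

Express everything in thirty-second notes: quarter = 8; thirty-second = 1; quarter rest = 8; quarter rest = 8; thirty-second rest = 1; dotted eighth rest = 6; eighth rest = 4.
Altogether 8 + 1 + 8 + 8 + 1 + 6 + 4 = 36 thirty-second notes.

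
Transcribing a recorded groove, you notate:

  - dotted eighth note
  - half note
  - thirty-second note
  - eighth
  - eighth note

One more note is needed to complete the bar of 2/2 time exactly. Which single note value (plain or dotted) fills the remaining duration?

The bar of 2/2 = 32 thirty-second notes.
Convert each value to thirty-second notes: dotted eighth note = 6; half note = 16; thirty-second note = 1; eighth = 4; eighth note = 4.
Adding: 6 + 16 + 1 + 4 + 4 = 31.
Remaining: 32 − 31 = 1 thirty-second note, which is a thirty-second note.

thirty-second note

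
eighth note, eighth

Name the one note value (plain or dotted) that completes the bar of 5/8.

The bar of 5/8 = 5 eighth notes.
Express everything in eighth notes: eighth note = 1; eighth = 1.
Total: 1 + 1 = 2.
Remaining: 5 − 2 = 3 eighth notes, which is a dotted quarter note.

dotted quarter note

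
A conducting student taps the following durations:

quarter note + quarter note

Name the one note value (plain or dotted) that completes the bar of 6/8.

quarter note

The bar of 6/8 = 3 quarter notes.
In quarter notes: quarter note = 1; quarter note = 1.
Total: 1 + 1 = 2.
Remaining: 3 − 2 = 1 quarter note, which is a quarter note.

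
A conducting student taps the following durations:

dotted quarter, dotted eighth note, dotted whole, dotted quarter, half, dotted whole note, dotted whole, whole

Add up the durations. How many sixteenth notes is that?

Working in sixteenth notes: dotted quarter = 6; dotted eighth note = 3; dotted whole = 24; dotted quarter = 6; half = 8; dotted whole note = 24; dotted whole = 24; whole = 16.
Sum: 6 + 3 + 24 + 6 + 8 + 24 + 24 + 16 = 111 sixteenth notes.

111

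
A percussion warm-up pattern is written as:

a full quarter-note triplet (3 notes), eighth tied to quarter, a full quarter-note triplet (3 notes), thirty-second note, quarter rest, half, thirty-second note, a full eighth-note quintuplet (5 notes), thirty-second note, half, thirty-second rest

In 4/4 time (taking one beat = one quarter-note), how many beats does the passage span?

13

One quarter-note beat = 8 thirty-second notes.
Convert each value to thirty-second notes: a full quarter-note triplet (3 notes) (three triplet quarters span one half) = 16; eighth tied to quarter (eighth + quarter) = 12; a full quarter-note triplet (3 notes) (three triplet quarters span one half) = 16; thirty-second note = 1; quarter rest = 8; half = 16; thirty-second note = 1; a full eighth-note quintuplet (5 notes) (five quintuplet eighths span one half) = 16; thirty-second note = 1; half = 16; thirty-second rest = 1.
Sum: 16 + 12 + 16 + 1 + 8 + 16 + 1 + 16 + 1 + 16 + 1 = 104.
104 ÷ 8 = 13 beats.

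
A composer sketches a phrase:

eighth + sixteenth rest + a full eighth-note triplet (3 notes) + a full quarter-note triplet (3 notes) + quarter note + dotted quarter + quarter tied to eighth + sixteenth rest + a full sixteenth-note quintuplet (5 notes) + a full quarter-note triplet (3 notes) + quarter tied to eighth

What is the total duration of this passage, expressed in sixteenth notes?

Each duration in sixteenth notes: eighth = 2; sixteenth rest = 1; a full eighth-note triplet (3 notes) (three triplet eighths span one quarter) = 4; a full quarter-note triplet (3 notes) (three triplet quarters span one half) = 8; quarter note = 4; dotted quarter = 6; quarter tied to eighth (quarter + eighth) = 6; sixteenth rest = 1; a full sixteenth-note quintuplet (5 notes) (five quintuplet sixteenths span one quarter) = 4; a full quarter-note triplet (3 notes) (three triplet quarters span one half) = 8; quarter tied to eighth (quarter + eighth) = 6.
Total: 2 + 1 + 4 + 8 + 4 + 6 + 6 + 1 + 4 + 8 + 6 = 50 sixteenth notes.

50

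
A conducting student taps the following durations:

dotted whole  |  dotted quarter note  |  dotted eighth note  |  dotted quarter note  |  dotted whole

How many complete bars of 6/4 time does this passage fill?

2

One bar of 6/4 = 24 sixteenth notes.
Working in sixteenth notes: dotted whole = 24; dotted quarter note = 6; dotted eighth note = 3; dotted quarter note = 6; dotted whole = 24.
Sum: 24 + 6 + 3 + 6 + 24 = 63.
63 ÷ 24 = 2 complete bars with 15 left over.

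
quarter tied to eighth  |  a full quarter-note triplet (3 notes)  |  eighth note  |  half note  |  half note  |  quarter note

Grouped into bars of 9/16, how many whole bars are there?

4

One bar of 9/16 = 9 sixteenth notes.
Working in sixteenth notes: quarter tied to eighth (quarter + eighth) = 6; a full quarter-note triplet (3 notes) (three triplet quarters span one half) = 8; eighth note = 2; half note = 8; half note = 8; quarter note = 4.
Adding: 6 + 8 + 2 + 8 + 8 + 4 = 36.
36 ÷ 9 = 4 complete bars with 0 left over.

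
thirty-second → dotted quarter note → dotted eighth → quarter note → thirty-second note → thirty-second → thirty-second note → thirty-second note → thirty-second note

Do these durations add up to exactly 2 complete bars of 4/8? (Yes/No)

Yes

One bar of 4/8 = 16 thirty-second notes, so 2 bars = 32.
Each duration in thirty-second notes: thirty-second = 1; dotted quarter note = 12; dotted eighth = 6; quarter note = 8; thirty-second note = 1; thirty-second = 1; thirty-second note = 1; thirty-second note = 1; thirty-second note = 1.
Sum: 1 + 12 + 6 + 8 + 1 + 1 + 1 + 1 + 1 = 32.
32 equals 32, so the answer is Yes.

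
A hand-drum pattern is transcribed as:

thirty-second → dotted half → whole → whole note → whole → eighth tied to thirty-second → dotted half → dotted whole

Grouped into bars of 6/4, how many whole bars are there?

One bar of 6/4 = 48 thirty-second notes.
Convert each value to thirty-second notes: thirty-second = 1; dotted half = 24; whole = 32; whole note = 32; whole = 32; eighth tied to thirty-second (eighth + thirty-second) = 5; dotted half = 24; dotted whole = 48.
Total: 1 + 24 + 32 + 32 + 32 + 5 + 24 + 48 = 198.
198 ÷ 48 = 4 complete bars with 6 left over.

4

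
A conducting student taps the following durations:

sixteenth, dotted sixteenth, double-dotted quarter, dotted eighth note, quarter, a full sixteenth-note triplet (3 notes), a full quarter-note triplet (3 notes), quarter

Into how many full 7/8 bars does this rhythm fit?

2

One bar of 7/8 = 28 thirty-second notes.
Each duration in thirty-second notes: sixteenth = 2; dotted sixteenth = 3; double-dotted quarter = 14; dotted eighth note = 6; quarter = 8; a full sixteenth-note triplet (3 notes) (three triplet sixteenths span one eighth) = 4; a full quarter-note triplet (3 notes) (three triplet quarters span one half) = 16; quarter = 8.
Sum: 2 + 3 + 14 + 6 + 8 + 4 + 16 + 8 = 61.
61 ÷ 28 = 2 complete bars with 5 left over.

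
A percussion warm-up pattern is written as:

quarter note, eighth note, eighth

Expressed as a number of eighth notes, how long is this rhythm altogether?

Express everything in eighth notes: quarter note = 2; eighth note = 1; eighth = 1.
Total: 2 + 1 + 1 = 4 eighth notes.

4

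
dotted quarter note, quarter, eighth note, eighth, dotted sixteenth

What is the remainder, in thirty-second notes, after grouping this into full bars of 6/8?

7

One bar of 6/8 = 24 thirty-second notes.
Express everything in thirty-second notes: dotted quarter note = 12; quarter = 8; eighth note = 4; eighth = 4; dotted sixteenth = 3.
Total: 12 + 8 + 4 + 4 + 3 = 31.
31 ÷ 24 = 1 complete bar with 7 thirty-second notes remaining.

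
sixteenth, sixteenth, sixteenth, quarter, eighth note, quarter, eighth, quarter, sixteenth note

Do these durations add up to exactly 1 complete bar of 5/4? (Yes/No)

One bar of 5/4 = 20 sixteenth notes.
Each duration in sixteenth notes: sixteenth = 1; sixteenth = 1; sixteenth = 1; quarter = 4; eighth note = 2; quarter = 4; eighth = 2; quarter = 4; sixteenth note = 1.
Adding: 1 + 1 + 1 + 4 + 2 + 4 + 2 + 4 + 1 = 20.
20 equals 20, so the answer is Yes.

Yes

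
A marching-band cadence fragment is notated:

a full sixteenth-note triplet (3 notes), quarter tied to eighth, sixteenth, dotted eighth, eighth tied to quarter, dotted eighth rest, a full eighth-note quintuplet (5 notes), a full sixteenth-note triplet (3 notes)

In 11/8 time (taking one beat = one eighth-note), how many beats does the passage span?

One eighth-note beat = 2 sixteenth notes.
Express everything in sixteenth notes: a full sixteenth-note triplet (3 notes) (three triplet sixteenths span one eighth) = 2; quarter tied to eighth (quarter + eighth) = 6; sixteenth = 1; dotted eighth = 3; eighth tied to quarter (eighth + quarter) = 6; dotted eighth rest = 3; a full eighth-note quintuplet (5 notes) (five quintuplet eighths span one half) = 8; a full sixteenth-note triplet (3 notes) (three triplet sixteenths span one eighth) = 2.
Altogether 2 + 6 + 1 + 3 + 6 + 3 + 8 + 2 = 31.
31 ÷ 2 = 15.5 beats.

15.5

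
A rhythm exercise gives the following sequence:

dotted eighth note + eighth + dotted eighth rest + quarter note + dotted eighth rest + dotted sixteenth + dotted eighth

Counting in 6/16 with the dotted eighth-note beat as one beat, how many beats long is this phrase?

6.5

One dotted eighth-note beat = 6 thirty-second notes.
In thirty-second notes: dotted eighth note = 6; eighth = 4; dotted eighth rest = 6; quarter note = 8; dotted eighth rest = 6; dotted sixteenth = 3; dotted eighth = 6.
Adding: 6 + 4 + 6 + 8 + 6 + 3 + 6 = 39.
39 ÷ 6 = 6.5 beats.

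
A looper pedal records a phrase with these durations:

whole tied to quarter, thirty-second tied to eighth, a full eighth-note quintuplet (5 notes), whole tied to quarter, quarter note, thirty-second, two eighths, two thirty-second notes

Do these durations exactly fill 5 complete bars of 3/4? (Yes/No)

Yes

One bar of 3/4 = 24 thirty-second notes, so 5 bars = 120.
In thirty-second notes: whole tied to quarter (whole + quarter) = 40; thirty-second tied to eighth (thirty-second + eighth) = 5; a full eighth-note quintuplet (5 notes) (five quintuplet eighths span one half) = 16; whole tied to quarter (whole + quarter) = 40; quarter note = 8; thirty-second = 1; eighth = 4; eighth = 4; thirty-second note = 1; thirty-second note = 1.
Adding: 40 + 5 + 16 + 40 + 8 + 1 + 4 + 4 + 1 + 1 = 120.
120 equals 120, so the answer is Yes.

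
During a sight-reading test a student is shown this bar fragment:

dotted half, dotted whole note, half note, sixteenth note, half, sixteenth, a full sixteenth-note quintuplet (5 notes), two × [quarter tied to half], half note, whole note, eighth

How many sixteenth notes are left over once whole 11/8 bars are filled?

One bar of 11/8 = 22 sixteenth notes.
Convert each value to sixteenth notes: dotted half = 12; dotted whole note = 24; half note = 8; sixteenth note = 1; half = 8; sixteenth = 1; a full sixteenth-note quintuplet (5 notes) (five quintuplet sixteenths span one quarter) = 4; quarter tied to half (quarter + half) = 12; quarter tied to half (quarter + half) = 12; half note = 8; whole note = 16; eighth = 2.
Sum: 12 + 24 + 8 + 1 + 8 + 1 + 4 + 12 + 12 + 8 + 16 + 2 = 108.
108 ÷ 22 = 4 complete bars with 20 sixteenth notes remaining.

20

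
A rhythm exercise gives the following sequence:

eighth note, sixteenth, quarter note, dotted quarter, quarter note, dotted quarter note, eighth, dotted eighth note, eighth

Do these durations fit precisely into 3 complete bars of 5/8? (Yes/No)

Yes

One bar of 5/8 = 10 sixteenth notes, so 3 bars = 30.
Each duration in sixteenth notes: eighth note = 2; sixteenth = 1; quarter note = 4; dotted quarter = 6; quarter note = 4; dotted quarter note = 6; eighth = 2; dotted eighth note = 3; eighth = 2.
Sum: 2 + 1 + 4 + 6 + 4 + 6 + 2 + 3 + 2 = 30.
30 equals 30, so the answer is Yes.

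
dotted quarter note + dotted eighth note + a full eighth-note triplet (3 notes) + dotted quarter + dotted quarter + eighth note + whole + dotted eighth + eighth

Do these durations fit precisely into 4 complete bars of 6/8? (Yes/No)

Yes

One bar of 6/8 = 12 sixteenth notes, so 4 bars = 48.
Working in sixteenth notes: dotted quarter note = 6; dotted eighth note = 3; a full eighth-note triplet (3 notes) (three triplet eighths span one quarter) = 4; dotted quarter = 6; dotted quarter = 6; eighth note = 2; whole = 16; dotted eighth = 3; eighth = 2.
Altogether 6 + 3 + 4 + 6 + 6 + 2 + 16 + 3 + 2 = 48.
48 equals 48, so the answer is Yes.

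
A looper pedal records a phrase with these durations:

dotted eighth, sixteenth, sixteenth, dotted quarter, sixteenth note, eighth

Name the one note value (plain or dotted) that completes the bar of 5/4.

dotted quarter note

The bar of 5/4 = 20 sixteenth notes.
Express everything in sixteenth notes: dotted eighth = 3; sixteenth = 1; sixteenth = 1; dotted quarter = 6; sixteenth note = 1; eighth = 2.
Altogether 3 + 1 + 1 + 6 + 1 + 2 = 14.
Remaining: 20 − 14 = 6 sixteenth notes, which is a dotted quarter note.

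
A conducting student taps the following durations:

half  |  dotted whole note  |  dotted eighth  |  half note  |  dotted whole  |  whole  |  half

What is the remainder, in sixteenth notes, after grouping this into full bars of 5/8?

One bar of 5/8 = 10 sixteenth notes.
Each duration in sixteenth notes: half = 8; dotted whole note = 24; dotted eighth = 3; half note = 8; dotted whole = 24; whole = 16; half = 8.
Total: 8 + 24 + 3 + 8 + 24 + 16 + 8 = 91.
91 ÷ 10 = 9 complete bars with 1 sixteenth note remaining.

1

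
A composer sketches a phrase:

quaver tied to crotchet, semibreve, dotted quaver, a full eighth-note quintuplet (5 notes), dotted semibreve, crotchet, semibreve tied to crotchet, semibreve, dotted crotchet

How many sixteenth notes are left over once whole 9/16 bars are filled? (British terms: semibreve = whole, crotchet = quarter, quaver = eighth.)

4

One bar of 9/16 = 9 sixteenth notes.
Convert each value to sixteenth notes: quaver tied to crotchet (quaver + crotchet) = 6; semibreve = 16; dotted quaver = 3; a full eighth-note quintuplet (5 notes) (five quintuplet eighths span one half) = 8; dotted semibreve = 24; crotchet = 4; semibreve tied to crotchet (semibreve + crotchet) = 20; semibreve = 16; dotted crotchet = 6.
Total: 6 + 16 + 3 + 8 + 24 + 4 + 20 + 16 + 6 = 103.
103 ÷ 9 = 11 complete bars with 4 sixteenth notes remaining.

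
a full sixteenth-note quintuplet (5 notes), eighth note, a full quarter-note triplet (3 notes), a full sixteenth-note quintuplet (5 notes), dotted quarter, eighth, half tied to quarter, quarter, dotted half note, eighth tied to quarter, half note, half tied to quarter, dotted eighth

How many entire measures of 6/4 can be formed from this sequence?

One bar of 6/4 = 24 sixteenth notes.
Express everything in sixteenth notes: a full sixteenth-note quintuplet (5 notes) (five quintuplet sixteenths span one quarter) = 4; eighth note = 2; a full quarter-note triplet (3 notes) (three triplet quarters span one half) = 8; a full sixteenth-note quintuplet (5 notes) (five quintuplet sixteenths span one quarter) = 4; dotted quarter = 6; eighth = 2; half tied to quarter (half + quarter) = 12; quarter = 4; dotted half note = 12; eighth tied to quarter (eighth + quarter) = 6; half note = 8; half tied to quarter (half + quarter) = 12; dotted eighth = 3.
Sum: 4 + 2 + 8 + 4 + 6 + 2 + 12 + 4 + 12 + 6 + 8 + 12 + 3 = 83.
83 ÷ 24 = 3 complete bars with 11 left over.

3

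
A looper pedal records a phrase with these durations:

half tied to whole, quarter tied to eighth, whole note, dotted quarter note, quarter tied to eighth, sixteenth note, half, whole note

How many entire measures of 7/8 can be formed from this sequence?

One bar of 7/8 = 14 sixteenth notes.
Working in sixteenth notes: half tied to whole (half + whole) = 24; quarter tied to eighth (quarter + eighth) = 6; whole note = 16; dotted quarter note = 6; quarter tied to eighth (quarter + eighth) = 6; sixteenth note = 1; half = 8; whole note = 16.
Altogether 24 + 6 + 16 + 6 + 6 + 1 + 8 + 16 = 83.
83 ÷ 14 = 5 complete bars with 13 left over.

5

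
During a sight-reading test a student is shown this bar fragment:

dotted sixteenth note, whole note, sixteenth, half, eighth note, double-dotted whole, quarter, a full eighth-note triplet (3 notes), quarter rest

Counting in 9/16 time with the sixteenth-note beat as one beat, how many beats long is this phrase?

One sixteenth-note beat = 2 thirty-second notes.
Convert each value to thirty-second notes: dotted sixteenth note = 3; whole note = 32; sixteenth = 2; half = 16; eighth note = 4; double-dotted whole = 56; quarter = 8; a full eighth-note triplet (3 notes) (three triplet eighths span one quarter) = 8; quarter rest = 8.
Sum: 3 + 32 + 2 + 16 + 4 + 56 + 8 + 8 + 8 = 137.
137 ÷ 2 = 68.5 beats.

68.5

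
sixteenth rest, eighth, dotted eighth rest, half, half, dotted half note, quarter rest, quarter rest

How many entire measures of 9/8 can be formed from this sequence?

One bar of 9/8 = 18 sixteenth notes.
In sixteenth notes: sixteenth rest = 1; eighth = 2; dotted eighth rest = 3; half = 8; half = 8; dotted half note = 12; quarter rest = 4; quarter rest = 4.
Adding: 1 + 2 + 3 + 8 + 8 + 12 + 4 + 4 = 42.
42 ÷ 18 = 2 complete bars with 6 left over.

2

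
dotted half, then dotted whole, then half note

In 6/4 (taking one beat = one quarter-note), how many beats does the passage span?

11

One quarter-note beat = 2 eighth notes.
Express everything in eighth notes: dotted half = 6; dotted whole = 12; half note = 4.
Sum: 6 + 12 + 4 = 22.
22 ÷ 2 = 11 beats.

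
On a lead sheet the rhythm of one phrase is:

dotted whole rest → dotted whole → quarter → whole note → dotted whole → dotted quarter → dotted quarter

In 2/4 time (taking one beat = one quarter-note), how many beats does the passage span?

26

One quarter-note beat = 2 eighth notes.
Convert each value to eighth notes: dotted whole rest = 12; dotted whole = 12; quarter = 2; whole note = 8; dotted whole = 12; dotted quarter = 3; dotted quarter = 3.
Sum: 12 + 12 + 2 + 8 + 12 + 3 + 3 = 52.
52 ÷ 2 = 26 beats.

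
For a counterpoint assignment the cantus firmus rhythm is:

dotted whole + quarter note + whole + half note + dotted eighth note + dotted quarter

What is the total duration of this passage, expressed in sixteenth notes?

61

Express everything in sixteenth notes: dotted whole = 24; quarter note = 4; whole = 16; half note = 8; dotted eighth note = 3; dotted quarter = 6.
Total: 24 + 4 + 16 + 8 + 3 + 6 = 61 sixteenth notes.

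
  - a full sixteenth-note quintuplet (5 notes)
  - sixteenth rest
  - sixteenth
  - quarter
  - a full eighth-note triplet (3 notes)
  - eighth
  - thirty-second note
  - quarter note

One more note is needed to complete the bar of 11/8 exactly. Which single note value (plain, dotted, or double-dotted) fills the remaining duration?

The bar of 11/8 = 44 thirty-second notes.
Convert each value to thirty-second notes: a full sixteenth-note quintuplet (5 notes) (five quintuplet sixteenths span one quarter) = 8; sixteenth rest = 2; sixteenth = 2; quarter = 8; a full eighth-note triplet (3 notes) (three triplet eighths span one quarter) = 8; eighth = 4; thirty-second note = 1; quarter note = 8.
Adding: 8 + 2 + 2 + 8 + 8 + 4 + 1 + 8 = 41.
Remaining: 44 − 41 = 3 thirty-second notes, which is a dotted sixteenth note.

dotted sixteenth note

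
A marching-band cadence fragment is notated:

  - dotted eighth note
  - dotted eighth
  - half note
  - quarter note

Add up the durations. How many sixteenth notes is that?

18

Each duration in sixteenth notes: dotted eighth note = 3; dotted eighth = 3; half note = 8; quarter note = 4.
Adding: 3 + 3 + 8 + 4 = 18 sixteenth notes.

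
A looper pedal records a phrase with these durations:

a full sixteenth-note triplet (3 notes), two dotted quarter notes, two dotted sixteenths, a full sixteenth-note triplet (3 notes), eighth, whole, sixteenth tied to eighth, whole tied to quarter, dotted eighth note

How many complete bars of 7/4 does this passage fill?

2

One bar of 7/4 = 56 thirty-second notes.
Convert each value to thirty-second notes: a full sixteenth-note triplet (3 notes) (three triplet sixteenths span one eighth) = 4; dotted quarter note = 12; dotted quarter note = 12; dotted sixteenth = 3; dotted sixteenth = 3; a full sixteenth-note triplet (3 notes) (three triplet sixteenths span one eighth) = 4; eighth = 4; whole = 32; sixteenth tied to eighth (sixteenth + eighth) = 6; whole tied to quarter (whole + quarter) = 40; dotted eighth note = 6.
Sum: 4 + 12 + 12 + 3 + 3 + 4 + 4 + 32 + 6 + 40 + 6 = 126.
126 ÷ 56 = 2 complete bars with 14 left over.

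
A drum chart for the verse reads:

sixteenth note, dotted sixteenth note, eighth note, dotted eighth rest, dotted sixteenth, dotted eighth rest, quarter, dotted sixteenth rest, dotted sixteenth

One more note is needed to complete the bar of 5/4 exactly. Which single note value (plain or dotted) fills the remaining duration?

The bar of 5/4 = 40 thirty-second notes.
In thirty-second notes: sixteenth note = 2; dotted sixteenth note = 3; eighth note = 4; dotted eighth rest = 6; dotted sixteenth = 3; dotted eighth rest = 6; quarter = 8; dotted sixteenth rest = 3; dotted sixteenth = 3.
Sum: 2 + 3 + 4 + 6 + 3 + 6 + 8 + 3 + 3 = 38.
Remaining: 40 − 38 = 2 thirty-second notes, which is a sixteenth note.

sixteenth note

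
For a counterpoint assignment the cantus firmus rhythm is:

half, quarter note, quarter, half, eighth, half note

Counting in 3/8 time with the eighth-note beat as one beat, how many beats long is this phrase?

17

One eighth-note beat = 2 sixteenth notes.
Each duration in sixteenth notes: half = 8; quarter note = 4; quarter = 4; half = 8; eighth = 2; half note = 8.
Adding: 8 + 4 + 4 + 8 + 2 + 8 = 34.
34 ÷ 2 = 17 beats.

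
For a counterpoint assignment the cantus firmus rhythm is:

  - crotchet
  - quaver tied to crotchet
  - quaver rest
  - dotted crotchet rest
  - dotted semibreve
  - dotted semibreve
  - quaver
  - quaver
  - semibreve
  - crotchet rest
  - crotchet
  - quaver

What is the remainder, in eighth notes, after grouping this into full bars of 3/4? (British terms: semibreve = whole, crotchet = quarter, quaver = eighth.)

One bar of 3/4 = 6 eighth notes.
Each duration in eighth notes: crotchet = 2; quaver tied to crotchet (quaver + crotchet) = 3; quaver rest = 1; dotted crotchet rest = 3; dotted semibreve = 12; dotted semibreve = 12; quaver = 1; quaver = 1; semibreve = 8; crotchet rest = 2; crotchet = 2; quaver = 1.
Adding: 2 + 3 + 1 + 3 + 12 + 12 + 1 + 1 + 8 + 2 + 2 + 1 = 48.
48 ÷ 6 = 8 complete bars with 0 eighth notes remaining.

0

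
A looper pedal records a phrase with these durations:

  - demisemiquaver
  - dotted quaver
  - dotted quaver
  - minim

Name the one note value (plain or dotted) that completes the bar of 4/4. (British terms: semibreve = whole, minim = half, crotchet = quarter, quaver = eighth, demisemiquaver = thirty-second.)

dotted sixteenth note

The bar of 4/4 = 32 thirty-second notes.
Express everything in thirty-second notes: demisemiquaver = 1; dotted quaver = 6; dotted quaver = 6; minim = 16.
Total: 1 + 6 + 6 + 16 = 29.
Remaining: 32 − 29 = 3 thirty-second notes, which is a dotted sixteenth note.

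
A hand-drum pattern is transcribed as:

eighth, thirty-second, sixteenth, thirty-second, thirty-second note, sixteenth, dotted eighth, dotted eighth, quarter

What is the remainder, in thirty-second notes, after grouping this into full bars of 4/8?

One bar of 4/8 = 16 thirty-second notes.
Express everything in thirty-second notes: eighth = 4; thirty-second = 1; sixteenth = 2; thirty-second = 1; thirty-second note = 1; sixteenth = 2; dotted eighth = 6; dotted eighth = 6; quarter = 8.
Adding: 4 + 1 + 2 + 1 + 1 + 2 + 6 + 6 + 8 = 31.
31 ÷ 16 = 1 complete bar with 15 thirty-second notes remaining.

15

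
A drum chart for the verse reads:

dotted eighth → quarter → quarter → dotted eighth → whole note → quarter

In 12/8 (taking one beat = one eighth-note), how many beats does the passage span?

17

One eighth-note beat = 2 sixteenth notes.
Convert each value to sixteenth notes: dotted eighth = 3; quarter = 4; quarter = 4; dotted eighth = 3; whole note = 16; quarter = 4.
Sum: 3 + 4 + 4 + 3 + 16 + 4 = 34.
34 ÷ 2 = 17 beats.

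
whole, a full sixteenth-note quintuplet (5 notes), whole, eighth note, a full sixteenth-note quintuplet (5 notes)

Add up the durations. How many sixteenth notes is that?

Each duration in sixteenth notes: whole = 16; a full sixteenth-note quintuplet (5 notes) (five quintuplet sixteenths span one quarter) = 4; whole = 16; eighth note = 2; a full sixteenth-note quintuplet (5 notes) (five quintuplet sixteenths span one quarter) = 4.
Adding: 16 + 4 + 16 + 2 + 4 = 42 sixteenth notes.

42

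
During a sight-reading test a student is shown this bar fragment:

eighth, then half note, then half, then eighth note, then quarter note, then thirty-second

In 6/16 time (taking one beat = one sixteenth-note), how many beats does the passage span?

24.5

One sixteenth-note beat = 2 thirty-second notes.
Working in thirty-second notes: eighth = 4; half note = 16; half = 16; eighth note = 4; quarter note = 8; thirty-second = 1.
Total: 4 + 16 + 16 + 4 + 8 + 1 = 49.
49 ÷ 2 = 24.5 beats.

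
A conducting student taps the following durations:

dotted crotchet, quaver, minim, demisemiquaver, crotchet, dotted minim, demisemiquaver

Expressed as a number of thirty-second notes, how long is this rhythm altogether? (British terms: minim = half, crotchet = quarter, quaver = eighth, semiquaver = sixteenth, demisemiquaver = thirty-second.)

66

Convert each value to thirty-second notes: dotted crotchet = 12; quaver = 4; minim = 16; demisemiquaver = 1; crotchet = 8; dotted minim = 24; demisemiquaver = 1.
Adding: 12 + 4 + 16 + 1 + 8 + 24 + 1 = 66 thirty-second notes.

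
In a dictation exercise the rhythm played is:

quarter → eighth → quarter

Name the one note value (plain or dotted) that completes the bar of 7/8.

The bar of 7/8 = 7 eighth notes.
Working in eighth notes: quarter = 2; eighth = 1; quarter = 2.
Adding: 2 + 1 + 2 = 5.
Remaining: 7 − 5 = 2 eighth notes, which is a quarter note.

quarter note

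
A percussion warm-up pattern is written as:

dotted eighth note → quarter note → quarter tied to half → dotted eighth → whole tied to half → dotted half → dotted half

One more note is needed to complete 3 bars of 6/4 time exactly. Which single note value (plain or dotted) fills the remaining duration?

3 bars of 6/4 = 72 sixteenth notes.
Express everything in sixteenth notes: dotted eighth note = 3; quarter note = 4; quarter tied to half (quarter + half) = 12; dotted eighth = 3; whole tied to half (whole + half) = 24; dotted half = 12; dotted half = 12.
Sum: 3 + 4 + 12 + 3 + 24 + 12 + 12 = 70.
Remaining: 72 − 70 = 2 sixteenth notes, which is a eighth note.

eighth note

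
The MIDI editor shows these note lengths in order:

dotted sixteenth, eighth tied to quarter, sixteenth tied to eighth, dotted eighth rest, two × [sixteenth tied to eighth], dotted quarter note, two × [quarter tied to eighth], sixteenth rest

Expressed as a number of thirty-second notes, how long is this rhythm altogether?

77

In thirty-second notes: dotted sixteenth = 3; eighth tied to quarter (eighth + quarter) = 12; sixteenth tied to eighth (sixteenth + eighth) = 6; dotted eighth rest = 6; sixteenth tied to eighth (sixteenth + eighth) = 6; sixteenth tied to eighth (sixteenth + eighth) = 6; dotted quarter note = 12; quarter tied to eighth (quarter + eighth) = 12; quarter tied to eighth (quarter + eighth) = 12; sixteenth rest = 2.
Altogether 3 + 12 + 6 + 6 + 6 + 6 + 12 + 12 + 12 + 2 = 77 thirty-second notes.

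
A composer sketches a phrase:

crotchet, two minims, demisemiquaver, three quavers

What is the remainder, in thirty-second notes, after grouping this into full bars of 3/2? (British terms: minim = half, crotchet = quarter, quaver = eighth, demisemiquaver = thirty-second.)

5

One bar of 3/2 = 48 thirty-second notes.
Each duration in thirty-second notes: crotchet = 8; minim = 16; minim = 16; demisemiquaver = 1; quaver = 4; quaver = 4; quaver = 4.
Sum: 8 + 16 + 16 + 1 + 4 + 4 + 4 = 53.
53 ÷ 48 = 1 complete bar with 5 thirty-second notes remaining.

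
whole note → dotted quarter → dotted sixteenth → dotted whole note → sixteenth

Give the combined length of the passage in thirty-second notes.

97

Working in thirty-second notes: whole note = 32; dotted quarter = 12; dotted sixteenth = 3; dotted whole note = 48; sixteenth = 2.
Sum: 32 + 12 + 3 + 48 + 2 = 97 thirty-second notes.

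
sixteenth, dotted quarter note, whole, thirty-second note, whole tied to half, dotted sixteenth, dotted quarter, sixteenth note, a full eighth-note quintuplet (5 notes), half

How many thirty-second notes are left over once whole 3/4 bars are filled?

One bar of 3/4 = 24 thirty-second notes.
Convert each value to thirty-second notes: sixteenth = 2; dotted quarter note = 12; whole = 32; thirty-second note = 1; whole tied to half (whole + half) = 48; dotted sixteenth = 3; dotted quarter = 12; sixteenth note = 2; a full eighth-note quintuplet (5 notes) (five quintuplet eighths span one half) = 16; half = 16.
Adding: 2 + 12 + 32 + 1 + 48 + 3 + 12 + 2 + 16 + 16 = 144.
144 ÷ 24 = 6 complete bars with 0 thirty-second notes remaining.

0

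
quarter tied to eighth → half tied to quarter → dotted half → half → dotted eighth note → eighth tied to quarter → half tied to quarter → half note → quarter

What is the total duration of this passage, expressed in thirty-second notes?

Express everything in thirty-second notes: quarter tied to eighth (quarter + eighth) = 12; half tied to quarter (half + quarter) = 24; dotted half = 24; half = 16; dotted eighth note = 6; eighth tied to quarter (eighth + quarter) = 12; half tied to quarter (half + quarter) = 24; half note = 16; quarter = 8.
Sum: 12 + 24 + 24 + 16 + 6 + 12 + 24 + 16 + 8 = 142 thirty-second notes.

142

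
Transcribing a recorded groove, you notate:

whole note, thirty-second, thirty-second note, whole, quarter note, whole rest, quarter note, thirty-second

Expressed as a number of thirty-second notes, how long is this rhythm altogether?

Express everything in thirty-second notes: whole note = 32; thirty-second = 1; thirty-second note = 1; whole = 32; quarter note = 8; whole rest = 32; quarter note = 8; thirty-second = 1.
Adding: 32 + 1 + 1 + 32 + 8 + 32 + 8 + 1 = 115 thirty-second notes.

115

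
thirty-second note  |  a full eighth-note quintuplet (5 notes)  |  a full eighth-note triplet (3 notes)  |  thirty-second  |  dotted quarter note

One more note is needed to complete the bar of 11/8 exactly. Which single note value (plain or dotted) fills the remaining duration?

dotted eighth note

The bar of 11/8 = 44 thirty-second notes.
Each duration in thirty-second notes: thirty-second note = 1; a full eighth-note quintuplet (5 notes) (five quintuplet eighths span one half) = 16; a full eighth-note triplet (3 notes) (three triplet eighths span one quarter) = 8; thirty-second = 1; dotted quarter note = 12.
Sum: 1 + 16 + 8 + 1 + 12 = 38.
Remaining: 44 − 38 = 6 thirty-second notes, which is a dotted eighth note.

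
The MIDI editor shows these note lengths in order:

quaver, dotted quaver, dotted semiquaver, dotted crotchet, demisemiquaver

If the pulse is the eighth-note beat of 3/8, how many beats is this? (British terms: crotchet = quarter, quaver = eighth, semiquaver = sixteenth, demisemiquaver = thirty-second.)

6.5

One eighth-note beat = 4 thirty-second notes.
Each duration in thirty-second notes: quaver = 4; dotted quaver = 6; dotted semiquaver = 3; dotted crotchet = 12; demisemiquaver = 1.
Total: 4 + 6 + 3 + 12 + 1 = 26.
26 ÷ 4 = 6.5 beats.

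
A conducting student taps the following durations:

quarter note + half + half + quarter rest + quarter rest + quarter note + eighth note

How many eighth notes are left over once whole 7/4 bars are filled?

One bar of 7/4 = 14 eighth notes.
Working in eighth notes: quarter note = 2; half = 4; half = 4; quarter rest = 2; quarter rest = 2; quarter note = 2; eighth note = 1.
Sum: 2 + 4 + 4 + 2 + 2 + 2 + 1 = 17.
17 ÷ 14 = 1 complete bar with 3 eighth notes remaining.

3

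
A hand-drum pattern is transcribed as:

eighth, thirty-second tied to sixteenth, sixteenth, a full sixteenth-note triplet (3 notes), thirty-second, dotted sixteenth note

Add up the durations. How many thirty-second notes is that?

Working in thirty-second notes: eighth = 4; thirty-second tied to sixteenth (thirty-second + sixteenth) = 3; sixteenth = 2; a full sixteenth-note triplet (3 notes) (three triplet sixteenths span one eighth) = 4; thirty-second = 1; dotted sixteenth note = 3.
Adding: 4 + 3 + 2 + 4 + 1 + 3 = 17 thirty-second notes.

17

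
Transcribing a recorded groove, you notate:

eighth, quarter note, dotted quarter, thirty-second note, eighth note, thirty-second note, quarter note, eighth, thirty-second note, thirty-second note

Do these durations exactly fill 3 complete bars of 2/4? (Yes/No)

One bar of 2/4 = 16 thirty-second notes, so 3 bars = 48.
Express everything in thirty-second notes: eighth = 4; quarter note = 8; dotted quarter = 12; thirty-second note = 1; eighth note = 4; thirty-second note = 1; quarter note = 8; eighth = 4; thirty-second note = 1; thirty-second note = 1.
Altogether 4 + 8 + 12 + 1 + 4 + 1 + 8 + 4 + 1 + 1 = 44.
44 falls short of 48, so the answer is No.

No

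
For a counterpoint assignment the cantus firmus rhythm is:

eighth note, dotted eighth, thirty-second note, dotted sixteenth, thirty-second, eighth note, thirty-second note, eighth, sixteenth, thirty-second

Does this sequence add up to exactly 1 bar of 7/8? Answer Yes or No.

No

One bar of 7/8 = 28 thirty-second notes.
Convert each value to thirty-second notes: eighth note = 4; dotted eighth = 6; thirty-second note = 1; dotted sixteenth = 3; thirty-second = 1; eighth note = 4; thirty-second note = 1; eighth = 4; sixteenth = 2; thirty-second = 1.
Sum: 4 + 6 + 1 + 3 + 1 + 4 + 1 + 4 + 2 + 1 = 27.
27 falls short of 28, so the answer is No.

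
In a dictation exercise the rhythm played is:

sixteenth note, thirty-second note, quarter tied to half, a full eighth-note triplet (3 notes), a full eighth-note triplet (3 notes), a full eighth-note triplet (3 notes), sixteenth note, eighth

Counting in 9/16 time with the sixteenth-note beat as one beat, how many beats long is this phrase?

One sixteenth-note beat = 2 thirty-second notes.
Express everything in thirty-second notes: sixteenth note = 2; thirty-second note = 1; quarter tied to half (quarter + half) = 24; a full eighth-note triplet (3 notes) (three triplet eighths span one quarter) = 8; a full eighth-note triplet (3 notes) (three triplet eighths span one quarter) = 8; a full eighth-note triplet (3 notes) (three triplet eighths span one quarter) = 8; sixteenth note = 2; eighth = 4.
Adding: 2 + 1 + 24 + 8 + 8 + 8 + 2 + 4 = 57.
57 ÷ 2 = 28.5 beats.

28.5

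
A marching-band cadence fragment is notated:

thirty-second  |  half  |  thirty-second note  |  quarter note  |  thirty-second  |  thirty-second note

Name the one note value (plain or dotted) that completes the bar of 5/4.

dotted quarter note

The bar of 5/4 = 40 thirty-second notes.
Working in thirty-second notes: thirty-second = 1; half = 16; thirty-second note = 1; quarter note = 8; thirty-second = 1; thirty-second note = 1.
Sum: 1 + 16 + 1 + 8 + 1 + 1 = 28.
Remaining: 40 − 28 = 12 thirty-second notes, which is a dotted quarter note.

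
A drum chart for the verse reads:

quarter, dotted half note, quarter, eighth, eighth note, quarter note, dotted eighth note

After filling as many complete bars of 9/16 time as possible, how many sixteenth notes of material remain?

One bar of 9/16 = 9 sixteenth notes.
Express everything in sixteenth notes: quarter = 4; dotted half note = 12; quarter = 4; eighth = 2; eighth note = 2; quarter note = 4; dotted eighth note = 3.
Altogether 4 + 12 + 4 + 2 + 2 + 4 + 3 = 31.
31 ÷ 9 = 3 complete bars with 4 sixteenth notes remaining.

4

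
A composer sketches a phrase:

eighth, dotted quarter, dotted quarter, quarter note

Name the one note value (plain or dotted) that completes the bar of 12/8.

The bar of 12/8 = 12 eighth notes.
In eighth notes: eighth = 1; dotted quarter = 3; dotted quarter = 3; quarter note = 2.
Sum: 1 + 3 + 3 + 2 = 9.
Remaining: 12 − 9 = 3 eighth notes, which is a dotted quarter note.

dotted quarter note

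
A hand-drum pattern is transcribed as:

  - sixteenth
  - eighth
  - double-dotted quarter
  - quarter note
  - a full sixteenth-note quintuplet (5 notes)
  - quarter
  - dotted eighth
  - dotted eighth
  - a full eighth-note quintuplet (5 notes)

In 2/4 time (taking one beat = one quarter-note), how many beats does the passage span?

One quarter-note beat = 4 sixteenth notes.
Express everything in sixteenth notes: sixteenth = 1; eighth = 2; double-dotted quarter = 7; quarter note = 4; a full sixteenth-note quintuplet (5 notes) (five quintuplet sixteenths span one quarter) = 4; quarter = 4; dotted eighth = 3; dotted eighth = 3; a full eighth-note quintuplet (5 notes) (five quintuplet eighths span one half) = 8.
Altogether 1 + 2 + 7 + 4 + 4 + 4 + 3 + 3 + 8 = 36.
36 ÷ 4 = 9 beats.

9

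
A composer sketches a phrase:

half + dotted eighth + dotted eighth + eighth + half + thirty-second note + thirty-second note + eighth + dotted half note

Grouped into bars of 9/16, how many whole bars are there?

One bar of 9/16 = 18 thirty-second notes.
Convert each value to thirty-second notes: half = 16; dotted eighth = 6; dotted eighth = 6; eighth = 4; half = 16; thirty-second note = 1; thirty-second note = 1; eighth = 4; dotted half note = 24.
Adding: 16 + 6 + 6 + 4 + 16 + 1 + 1 + 4 + 24 = 78.
78 ÷ 18 = 4 complete bars with 6 left over.

4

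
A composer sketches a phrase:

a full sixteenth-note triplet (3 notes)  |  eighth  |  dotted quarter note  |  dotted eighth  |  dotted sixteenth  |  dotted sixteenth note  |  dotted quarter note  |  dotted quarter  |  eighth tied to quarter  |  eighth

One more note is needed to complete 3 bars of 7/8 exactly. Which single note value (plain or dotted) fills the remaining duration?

dotted quarter note

3 bars of 7/8 = 84 thirty-second notes.
Each duration in thirty-second notes: a full sixteenth-note triplet (3 notes) (three triplet sixteenths span one eighth) = 4; eighth = 4; dotted quarter note = 12; dotted eighth = 6; dotted sixteenth = 3; dotted sixteenth note = 3; dotted quarter note = 12; dotted quarter = 12; eighth tied to quarter (eighth + quarter) = 12; eighth = 4.
Total: 4 + 4 + 12 + 6 + 3 + 3 + 12 + 12 + 12 + 4 = 72.
Remaining: 84 − 72 = 12 thirty-second notes, which is a dotted quarter note.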